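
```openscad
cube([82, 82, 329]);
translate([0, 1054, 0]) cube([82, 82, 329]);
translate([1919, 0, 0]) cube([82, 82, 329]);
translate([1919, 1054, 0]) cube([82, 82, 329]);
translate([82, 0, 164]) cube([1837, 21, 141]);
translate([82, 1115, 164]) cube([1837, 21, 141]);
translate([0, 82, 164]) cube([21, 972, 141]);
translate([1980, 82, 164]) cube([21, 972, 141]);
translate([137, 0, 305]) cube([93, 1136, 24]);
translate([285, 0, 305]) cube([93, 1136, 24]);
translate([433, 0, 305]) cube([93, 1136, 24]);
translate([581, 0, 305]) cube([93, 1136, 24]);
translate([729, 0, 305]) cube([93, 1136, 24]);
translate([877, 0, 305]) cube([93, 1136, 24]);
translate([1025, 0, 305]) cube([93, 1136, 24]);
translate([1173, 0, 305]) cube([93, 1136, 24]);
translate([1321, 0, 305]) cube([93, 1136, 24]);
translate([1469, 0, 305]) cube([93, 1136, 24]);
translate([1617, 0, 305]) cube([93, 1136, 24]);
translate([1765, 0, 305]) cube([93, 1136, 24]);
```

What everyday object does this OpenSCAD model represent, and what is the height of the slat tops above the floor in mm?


A bed frame. The slat-top height is 329 mm.

Four posts, four rails, and a row of slats — a bed frame. Slats sit on the rails at z = 164 + 141 = 305; with slat thickness 24, the top is 329 mm.


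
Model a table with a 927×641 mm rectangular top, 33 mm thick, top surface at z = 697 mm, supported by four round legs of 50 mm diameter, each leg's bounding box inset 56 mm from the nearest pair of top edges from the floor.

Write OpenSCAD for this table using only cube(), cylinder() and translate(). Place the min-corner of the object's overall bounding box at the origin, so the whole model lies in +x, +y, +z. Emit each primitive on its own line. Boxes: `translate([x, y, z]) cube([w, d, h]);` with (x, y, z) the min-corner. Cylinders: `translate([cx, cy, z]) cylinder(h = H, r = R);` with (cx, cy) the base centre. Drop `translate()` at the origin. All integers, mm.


translate([0, 0, 664]) cube([927, 641, 33]);
translate([81, 81, 0]) cylinder(h = 664, r = 25);
translate([846, 81, 0]) cylinder(h = 664, r = 25);
translate([81, 560, 0]) cylinder(h = 664, r = 25);
translate([846, 560, 0]) cylinder(h = 664, r = 25);


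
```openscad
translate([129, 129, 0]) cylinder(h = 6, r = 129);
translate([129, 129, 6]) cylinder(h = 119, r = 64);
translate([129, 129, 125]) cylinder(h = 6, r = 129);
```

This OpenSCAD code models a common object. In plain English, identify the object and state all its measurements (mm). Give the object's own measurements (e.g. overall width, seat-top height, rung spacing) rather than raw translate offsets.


A spool: two coaxial disc flanges of radius 129 mm and thickness 6 mm, joined by a core cylinder of radius 64 mm and height 119 mm. The lower flange rests on z = 0 and the three cylinders share a vertical axis.


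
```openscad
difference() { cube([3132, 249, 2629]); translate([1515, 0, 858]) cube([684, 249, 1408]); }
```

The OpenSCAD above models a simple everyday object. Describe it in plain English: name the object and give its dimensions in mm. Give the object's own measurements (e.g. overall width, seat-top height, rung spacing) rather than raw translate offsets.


A wall 3132 mm long (x), 249 mm thick (y), 2629 mm tall, with a rectangular window opening cut through it. The opening is 684 mm wide and 1408 mm tall; its sill is at z = 858 mm and its near (−x) edge is 1515 mm from the wall's −x end. The opening passes through the full wall thickness.


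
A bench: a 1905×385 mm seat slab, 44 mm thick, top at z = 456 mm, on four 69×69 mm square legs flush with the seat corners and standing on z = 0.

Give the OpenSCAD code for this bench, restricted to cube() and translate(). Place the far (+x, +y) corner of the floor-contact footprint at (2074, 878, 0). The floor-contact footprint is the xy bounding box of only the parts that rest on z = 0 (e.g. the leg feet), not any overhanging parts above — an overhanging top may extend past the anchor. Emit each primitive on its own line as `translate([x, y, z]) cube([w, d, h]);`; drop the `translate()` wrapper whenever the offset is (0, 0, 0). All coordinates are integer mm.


// leg_h = 456 − 44 = 412
translate([169, 493, 412]) cube([1905, 385, 44]);
translate([169, 493, 0]) cube([69, 69, 412]);
translate([169, 809, 0]) cube([69, 69, 412]);
translate([2005, 493, 0]) cube([69, 69, 412]);
translate([2005, 809, 0]) cube([69, 69, 412]);


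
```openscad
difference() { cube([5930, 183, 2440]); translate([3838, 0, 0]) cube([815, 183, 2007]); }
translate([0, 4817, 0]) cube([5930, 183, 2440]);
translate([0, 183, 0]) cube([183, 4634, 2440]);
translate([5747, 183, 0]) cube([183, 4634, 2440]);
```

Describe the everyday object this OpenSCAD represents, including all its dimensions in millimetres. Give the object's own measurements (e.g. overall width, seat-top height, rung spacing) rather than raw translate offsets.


A single room: four walls, each 2440 mm tall and 183 mm thick, enclosing an outside footprint 5930×5000 mm (x × y), no floor or roof. The front and back walls (−y and +y sides) run the full x-width; the side walls fit between their inner faces. A door opening 815 mm wide and 2007 mm tall is cut through the front wall from the floor up, its −x edge 3838 mm from the wall's −x end.


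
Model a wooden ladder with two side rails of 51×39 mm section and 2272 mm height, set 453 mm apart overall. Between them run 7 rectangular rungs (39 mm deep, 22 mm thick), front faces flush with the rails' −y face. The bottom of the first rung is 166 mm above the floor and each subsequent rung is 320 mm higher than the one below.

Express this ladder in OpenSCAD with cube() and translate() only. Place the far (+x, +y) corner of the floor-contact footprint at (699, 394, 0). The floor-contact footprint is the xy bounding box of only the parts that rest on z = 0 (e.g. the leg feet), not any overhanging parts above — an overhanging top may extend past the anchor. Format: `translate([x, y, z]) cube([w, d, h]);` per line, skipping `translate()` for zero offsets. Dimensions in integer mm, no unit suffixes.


translate([246, 355, 0]) cube([51, 39, 2272]);
translate([648, 355, 0]) cube([51, 39, 2272]);
translate([297, 355, 166]) cube([351, 39, 22]);
translate([297, 355, 486]) cube([351, 39, 22]);
translate([297, 355, 806]) cube([351, 39, 22]);
translate([297, 355, 1126]) cube([351, 39, 22]);
translate([297, 355, 1446]) cube([351, 39, 22]);
translate([297, 355, 1766]) cube([351, 39, 22]);
translate([297, 355, 2086]) cube([351, 39, 22]);


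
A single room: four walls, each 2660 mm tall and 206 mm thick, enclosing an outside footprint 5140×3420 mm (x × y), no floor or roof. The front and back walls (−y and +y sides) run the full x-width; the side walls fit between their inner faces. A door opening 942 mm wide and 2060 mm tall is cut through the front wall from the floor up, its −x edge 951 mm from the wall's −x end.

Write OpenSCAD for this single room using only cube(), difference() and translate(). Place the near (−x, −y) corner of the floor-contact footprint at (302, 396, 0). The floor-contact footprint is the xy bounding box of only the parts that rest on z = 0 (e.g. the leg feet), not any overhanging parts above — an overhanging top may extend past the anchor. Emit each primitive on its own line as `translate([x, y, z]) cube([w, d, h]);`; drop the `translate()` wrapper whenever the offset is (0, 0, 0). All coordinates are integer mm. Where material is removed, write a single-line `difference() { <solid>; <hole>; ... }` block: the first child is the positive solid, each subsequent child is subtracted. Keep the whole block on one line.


difference() { translate([302, 396, 0]) cube([5140, 206, 2660]); translate([1253, 396, 0]) cube([942, 206, 2060]); }
translate([302, 3610, 0]) cube([5140, 206, 2660]);
translate([302, 602, 0]) cube([206, 3008, 2660]);
translate([5236, 602, 0]) cube([206, 3008, 2660]);


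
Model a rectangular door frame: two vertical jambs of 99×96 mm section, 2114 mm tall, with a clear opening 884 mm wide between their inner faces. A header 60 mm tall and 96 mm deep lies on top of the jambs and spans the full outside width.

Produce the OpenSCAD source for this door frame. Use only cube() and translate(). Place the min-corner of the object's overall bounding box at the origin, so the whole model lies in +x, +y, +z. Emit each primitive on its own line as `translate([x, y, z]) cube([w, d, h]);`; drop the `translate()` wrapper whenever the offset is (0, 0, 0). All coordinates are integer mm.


cube([99, 96, 2114]);
translate([983, 0, 0]) cube([99, 96, 2114]);
translate([0, 0, 2114]) cube([1082, 96, 60]);


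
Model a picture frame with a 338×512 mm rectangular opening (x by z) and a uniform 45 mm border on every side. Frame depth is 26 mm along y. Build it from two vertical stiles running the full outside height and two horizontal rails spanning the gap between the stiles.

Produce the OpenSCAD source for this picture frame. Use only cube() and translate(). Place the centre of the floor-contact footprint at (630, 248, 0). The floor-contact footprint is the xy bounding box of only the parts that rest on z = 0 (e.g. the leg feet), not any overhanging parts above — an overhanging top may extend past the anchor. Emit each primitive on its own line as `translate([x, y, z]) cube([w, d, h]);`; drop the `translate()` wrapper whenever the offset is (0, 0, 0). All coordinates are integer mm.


translate([416, 235, 0]) cube([45, 26, 602]);
translate([799, 235, 0]) cube([45, 26, 602]);
translate([461, 235, 0]) cube([338, 26, 45]);
translate([461, 235, 557]) cube([338, 26, 45]);


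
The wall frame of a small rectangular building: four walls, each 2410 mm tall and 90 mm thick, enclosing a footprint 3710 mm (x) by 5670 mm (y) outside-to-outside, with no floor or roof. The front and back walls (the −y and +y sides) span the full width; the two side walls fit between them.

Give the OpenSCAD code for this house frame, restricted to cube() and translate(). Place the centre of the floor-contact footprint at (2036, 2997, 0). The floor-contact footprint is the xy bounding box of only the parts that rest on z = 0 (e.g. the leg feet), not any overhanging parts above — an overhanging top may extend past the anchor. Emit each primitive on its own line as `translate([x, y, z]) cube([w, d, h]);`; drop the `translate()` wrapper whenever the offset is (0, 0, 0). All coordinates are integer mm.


translate([181, 162, 0]) cube([3710, 90, 2410]);
translate([181, 5742, 0]) cube([3710, 90, 2410]);
translate([181, 252, 0]) cube([90, 5490, 2410]);
translate([3801, 252, 0]) cube([90, 5490, 2410]);


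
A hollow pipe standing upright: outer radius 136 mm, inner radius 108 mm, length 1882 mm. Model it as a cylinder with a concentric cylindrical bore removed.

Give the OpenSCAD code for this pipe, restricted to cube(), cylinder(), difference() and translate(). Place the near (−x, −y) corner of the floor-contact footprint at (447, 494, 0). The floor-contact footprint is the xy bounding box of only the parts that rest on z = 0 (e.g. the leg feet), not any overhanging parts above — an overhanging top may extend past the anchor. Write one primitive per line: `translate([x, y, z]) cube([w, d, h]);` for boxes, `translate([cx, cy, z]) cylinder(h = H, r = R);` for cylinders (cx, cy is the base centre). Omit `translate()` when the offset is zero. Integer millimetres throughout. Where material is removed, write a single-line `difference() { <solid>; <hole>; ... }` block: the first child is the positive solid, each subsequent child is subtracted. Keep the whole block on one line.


difference() { translate([583, 630, 0]) cylinder(h = 1882, r = 136); translate([583, 630, 0]) cylinder(h = 1882, r = 108); }


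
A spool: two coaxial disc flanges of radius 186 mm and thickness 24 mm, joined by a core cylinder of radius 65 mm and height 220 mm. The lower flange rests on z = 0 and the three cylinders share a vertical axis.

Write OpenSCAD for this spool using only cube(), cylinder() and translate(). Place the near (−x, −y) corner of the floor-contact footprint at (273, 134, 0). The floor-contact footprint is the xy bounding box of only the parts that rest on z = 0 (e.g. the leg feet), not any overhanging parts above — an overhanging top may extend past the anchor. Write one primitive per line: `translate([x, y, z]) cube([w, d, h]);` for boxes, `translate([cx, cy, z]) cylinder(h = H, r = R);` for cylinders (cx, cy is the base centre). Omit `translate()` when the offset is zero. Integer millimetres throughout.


translate([459, 320, 0]) cylinder(h = 24, r = 186);
translate([459, 320, 24]) cylinder(h = 220, r = 65);
translate([459, 320, 244]) cylinder(h = 24, r = 186);


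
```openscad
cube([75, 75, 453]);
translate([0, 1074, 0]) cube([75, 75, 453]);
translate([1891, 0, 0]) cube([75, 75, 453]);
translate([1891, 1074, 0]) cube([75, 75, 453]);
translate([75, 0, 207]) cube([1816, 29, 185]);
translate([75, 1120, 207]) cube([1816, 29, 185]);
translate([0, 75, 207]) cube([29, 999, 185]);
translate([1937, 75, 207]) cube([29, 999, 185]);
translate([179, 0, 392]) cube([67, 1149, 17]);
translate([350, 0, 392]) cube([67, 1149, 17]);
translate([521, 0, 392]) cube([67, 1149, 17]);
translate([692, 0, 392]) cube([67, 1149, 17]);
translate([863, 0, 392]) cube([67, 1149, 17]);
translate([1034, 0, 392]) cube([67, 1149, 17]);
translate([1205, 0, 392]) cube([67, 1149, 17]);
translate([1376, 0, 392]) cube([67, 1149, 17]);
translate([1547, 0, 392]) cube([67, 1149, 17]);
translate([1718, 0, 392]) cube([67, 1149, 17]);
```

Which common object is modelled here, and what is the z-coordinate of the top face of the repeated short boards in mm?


A bed frame. The slat-top height is 409 mm.

Four posts, four rails, and a row of slats — a bed frame. Slats sit on the rails at z = 207 + 185 = 392; with slat thickness 17, the top is 409 mm.


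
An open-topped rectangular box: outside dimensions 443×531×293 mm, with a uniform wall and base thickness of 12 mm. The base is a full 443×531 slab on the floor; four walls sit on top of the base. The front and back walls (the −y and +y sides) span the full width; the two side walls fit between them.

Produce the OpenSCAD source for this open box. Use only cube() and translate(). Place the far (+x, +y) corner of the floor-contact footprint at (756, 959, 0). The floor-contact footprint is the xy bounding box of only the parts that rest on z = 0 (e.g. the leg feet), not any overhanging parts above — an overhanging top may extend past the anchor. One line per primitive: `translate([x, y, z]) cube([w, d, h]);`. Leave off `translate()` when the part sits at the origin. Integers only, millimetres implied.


translate([313, 428, 0]) cube([443, 531, 12]);
translate([313, 428, 12]) cube([443, 12, 281]);
translate([313, 947, 12]) cube([443, 12, 281]);
translate([313, 440, 12]) cube([12, 507, 281]);
translate([744, 440, 12]) cube([12, 507, 281]);


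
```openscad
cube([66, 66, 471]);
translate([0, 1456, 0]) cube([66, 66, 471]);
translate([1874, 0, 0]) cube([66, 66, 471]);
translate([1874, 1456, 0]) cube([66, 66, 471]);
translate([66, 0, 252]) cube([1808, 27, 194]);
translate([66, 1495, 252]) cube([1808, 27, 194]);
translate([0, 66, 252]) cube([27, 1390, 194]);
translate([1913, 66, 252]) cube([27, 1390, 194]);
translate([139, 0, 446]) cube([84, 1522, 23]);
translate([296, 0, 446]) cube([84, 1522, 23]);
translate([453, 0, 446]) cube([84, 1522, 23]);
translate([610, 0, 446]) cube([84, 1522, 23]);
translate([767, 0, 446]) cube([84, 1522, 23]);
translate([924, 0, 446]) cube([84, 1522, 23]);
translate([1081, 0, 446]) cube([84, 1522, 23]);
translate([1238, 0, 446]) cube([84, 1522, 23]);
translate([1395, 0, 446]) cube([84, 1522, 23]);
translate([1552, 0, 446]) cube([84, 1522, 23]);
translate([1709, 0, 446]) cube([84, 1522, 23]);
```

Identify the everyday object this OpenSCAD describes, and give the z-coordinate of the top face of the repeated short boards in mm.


A bed frame. The slat-top height is 469 mm.

Four posts, four rails, and a row of slats — a bed frame. Slats sit on the rails at z = 252 + 194 = 446; with slat thickness 23, the top is 469 mm.


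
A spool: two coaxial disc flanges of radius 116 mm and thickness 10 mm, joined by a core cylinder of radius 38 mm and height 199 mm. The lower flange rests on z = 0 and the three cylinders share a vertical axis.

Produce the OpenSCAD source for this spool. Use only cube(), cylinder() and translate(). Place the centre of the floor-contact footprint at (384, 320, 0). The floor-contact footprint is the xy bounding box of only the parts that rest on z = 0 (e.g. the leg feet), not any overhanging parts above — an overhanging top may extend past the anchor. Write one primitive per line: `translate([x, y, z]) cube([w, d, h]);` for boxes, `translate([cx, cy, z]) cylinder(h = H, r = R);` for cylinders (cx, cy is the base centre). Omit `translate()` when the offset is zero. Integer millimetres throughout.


translate([384, 320, 0]) cylinder(h = 10, r = 116);
translate([384, 320, 10]) cylinder(h = 199, r = 38);
translate([384, 320, 209]) cylinder(h = 10, r = 116);


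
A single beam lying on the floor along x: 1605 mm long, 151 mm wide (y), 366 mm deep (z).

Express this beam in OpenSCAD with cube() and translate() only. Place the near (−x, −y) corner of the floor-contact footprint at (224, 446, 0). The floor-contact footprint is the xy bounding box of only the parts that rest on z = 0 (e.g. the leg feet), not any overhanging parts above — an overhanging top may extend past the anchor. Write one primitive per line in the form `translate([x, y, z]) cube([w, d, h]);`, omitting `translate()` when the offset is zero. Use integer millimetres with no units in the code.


translate([224, 446, 0]) cube([1605, 151, 366]);


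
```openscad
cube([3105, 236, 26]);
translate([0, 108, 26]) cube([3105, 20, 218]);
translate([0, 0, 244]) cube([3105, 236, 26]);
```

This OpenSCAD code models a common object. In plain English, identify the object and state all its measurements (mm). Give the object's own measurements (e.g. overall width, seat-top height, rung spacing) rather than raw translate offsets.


An I-beam lying along x, 3105 mm long. Overall section height 270 mm. Two flanges 236 mm wide (y) and 26 mm thick, one on the floor and one at the top; a web 20 mm thick runs between them, centred on the flange width.


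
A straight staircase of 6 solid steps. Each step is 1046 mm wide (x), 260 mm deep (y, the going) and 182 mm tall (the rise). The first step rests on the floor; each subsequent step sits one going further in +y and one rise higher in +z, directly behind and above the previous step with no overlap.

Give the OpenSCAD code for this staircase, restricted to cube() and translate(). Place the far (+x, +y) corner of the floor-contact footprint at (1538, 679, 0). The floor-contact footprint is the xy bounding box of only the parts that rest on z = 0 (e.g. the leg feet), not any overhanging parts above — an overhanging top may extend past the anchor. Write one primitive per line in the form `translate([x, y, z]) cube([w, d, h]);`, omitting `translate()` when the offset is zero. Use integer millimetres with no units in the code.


translate([492, 419, 0]) cube([1046, 260, 182]);
translate([492, 679, 182]) cube([1046, 260, 182]);
translate([492, 939, 364]) cube([1046, 260, 182]);
translate([492, 1199, 546]) cube([1046, 260, 182]);
translate([492, 1459, 728]) cube([1046, 260, 182]);
translate([492, 1719, 910]) cube([1046, 260, 182]);


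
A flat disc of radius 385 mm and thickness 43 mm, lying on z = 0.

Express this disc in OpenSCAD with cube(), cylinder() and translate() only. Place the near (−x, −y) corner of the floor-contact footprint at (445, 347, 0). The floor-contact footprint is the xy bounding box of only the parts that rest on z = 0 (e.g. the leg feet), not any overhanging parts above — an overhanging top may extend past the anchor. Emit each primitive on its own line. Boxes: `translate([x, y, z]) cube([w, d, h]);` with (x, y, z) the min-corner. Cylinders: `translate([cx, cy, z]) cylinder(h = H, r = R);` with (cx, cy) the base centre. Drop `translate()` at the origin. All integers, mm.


translate([830, 732, 0]) cylinder(h = 43, r = 385);


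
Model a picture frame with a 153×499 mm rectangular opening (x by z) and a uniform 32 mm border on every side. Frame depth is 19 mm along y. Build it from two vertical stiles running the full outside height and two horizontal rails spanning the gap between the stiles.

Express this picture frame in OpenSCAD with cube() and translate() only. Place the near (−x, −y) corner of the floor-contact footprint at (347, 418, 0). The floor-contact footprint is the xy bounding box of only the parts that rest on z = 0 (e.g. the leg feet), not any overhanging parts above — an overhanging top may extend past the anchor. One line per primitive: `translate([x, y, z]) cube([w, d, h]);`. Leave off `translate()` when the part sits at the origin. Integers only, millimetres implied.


translate([347, 418, 0]) cube([32, 19, 563]);
translate([532, 418, 0]) cube([32, 19, 563]);
translate([379, 418, 0]) cube([153, 19, 32]);
translate([379, 418, 531]) cube([153, 19, 32]);


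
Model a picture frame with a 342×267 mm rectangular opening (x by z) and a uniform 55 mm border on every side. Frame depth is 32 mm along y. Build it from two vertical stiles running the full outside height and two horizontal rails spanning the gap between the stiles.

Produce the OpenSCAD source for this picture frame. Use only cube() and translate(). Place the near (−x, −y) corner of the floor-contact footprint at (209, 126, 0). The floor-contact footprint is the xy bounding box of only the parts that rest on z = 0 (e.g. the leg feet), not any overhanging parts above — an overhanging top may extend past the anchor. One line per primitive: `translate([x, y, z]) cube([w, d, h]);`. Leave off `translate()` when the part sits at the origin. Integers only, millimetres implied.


translate([209, 126, 0]) cube([55, 32, 377]);
translate([606, 126, 0]) cube([55, 32, 377]);
translate([264, 126, 0]) cube([342, 32, 55]);
translate([264, 126, 322]) cube([342, 32, 55]);


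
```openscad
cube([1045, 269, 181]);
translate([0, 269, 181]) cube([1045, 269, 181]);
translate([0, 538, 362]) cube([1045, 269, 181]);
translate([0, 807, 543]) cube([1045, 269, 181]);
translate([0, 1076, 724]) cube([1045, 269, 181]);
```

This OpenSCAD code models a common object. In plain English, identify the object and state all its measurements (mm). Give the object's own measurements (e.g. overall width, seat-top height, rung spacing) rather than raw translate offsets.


A straight staircase of 5 solid steps. Each step is 1045 mm wide (x), 269 mm deep (y, the going) and 181 mm tall (the rise). The first step rests on the floor; each subsequent step sits one going further in +y and one rise higher in +z, directly behind and above the previous step with no overlap.


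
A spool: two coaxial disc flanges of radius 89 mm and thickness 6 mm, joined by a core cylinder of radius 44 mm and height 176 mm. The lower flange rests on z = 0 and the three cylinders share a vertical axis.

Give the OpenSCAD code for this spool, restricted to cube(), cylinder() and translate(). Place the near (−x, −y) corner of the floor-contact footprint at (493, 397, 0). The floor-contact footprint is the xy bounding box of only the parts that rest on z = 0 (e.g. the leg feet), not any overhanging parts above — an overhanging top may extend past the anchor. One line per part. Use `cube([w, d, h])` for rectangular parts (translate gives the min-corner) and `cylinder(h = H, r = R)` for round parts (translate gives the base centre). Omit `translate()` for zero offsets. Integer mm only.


translate([582, 486, 0]) cylinder(h = 6, r = 89);
translate([582, 486, 6]) cylinder(h = 176, r = 44);
translate([582, 486, 182]) cylinder(h = 6, r = 89);


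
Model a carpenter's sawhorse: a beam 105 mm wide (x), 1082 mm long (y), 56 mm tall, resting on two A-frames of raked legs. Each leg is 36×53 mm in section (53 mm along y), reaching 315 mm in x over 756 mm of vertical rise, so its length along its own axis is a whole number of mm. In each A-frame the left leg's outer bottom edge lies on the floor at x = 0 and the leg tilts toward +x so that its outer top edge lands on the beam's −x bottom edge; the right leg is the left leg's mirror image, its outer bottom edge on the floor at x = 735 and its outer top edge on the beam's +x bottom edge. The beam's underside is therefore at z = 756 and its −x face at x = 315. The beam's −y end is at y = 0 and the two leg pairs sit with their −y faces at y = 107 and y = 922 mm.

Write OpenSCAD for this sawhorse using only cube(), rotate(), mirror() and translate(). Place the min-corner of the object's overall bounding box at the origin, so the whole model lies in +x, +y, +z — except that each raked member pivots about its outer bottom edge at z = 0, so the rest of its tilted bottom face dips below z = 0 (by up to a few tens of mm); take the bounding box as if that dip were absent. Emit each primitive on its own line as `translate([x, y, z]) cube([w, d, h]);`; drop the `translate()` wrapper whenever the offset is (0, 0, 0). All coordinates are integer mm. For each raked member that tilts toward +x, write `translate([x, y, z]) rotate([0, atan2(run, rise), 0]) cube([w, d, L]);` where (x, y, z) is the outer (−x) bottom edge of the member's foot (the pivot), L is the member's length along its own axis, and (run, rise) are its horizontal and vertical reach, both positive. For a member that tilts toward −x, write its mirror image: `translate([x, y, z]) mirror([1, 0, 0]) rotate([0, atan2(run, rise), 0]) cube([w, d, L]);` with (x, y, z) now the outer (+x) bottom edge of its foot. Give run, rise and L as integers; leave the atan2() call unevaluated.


translate([315, 0, 756]) cube([105, 1082, 56]);
translate([0, 107, 0]) rotate([0, atan2(315, 756), 0]) cube([36, 53, 819]);
translate([735, 107, 0]) mirror([1, 0, 0]) rotate([0, atan2(315, 756), 0]) cube([36, 53, 819]);
translate([0, 922, 0]) rotate([0, atan2(315, 756), 0]) cube([36, 53, 819]);
translate([735, 922, 0]) mirror([1, 0, 0]) rotate([0, atan2(315, 756), 0]) cube([36, 53, 819]);


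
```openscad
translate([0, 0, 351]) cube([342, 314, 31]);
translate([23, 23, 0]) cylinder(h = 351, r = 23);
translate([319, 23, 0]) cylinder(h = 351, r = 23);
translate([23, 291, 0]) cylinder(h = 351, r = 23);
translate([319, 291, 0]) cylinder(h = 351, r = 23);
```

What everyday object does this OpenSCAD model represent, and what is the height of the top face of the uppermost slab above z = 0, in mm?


A stool. The seat height is 382 mm.

A 342×314×31 slab at z = 351 on four corner cylinders — a stool. The seat top is 351 + 31 = 382 mm.


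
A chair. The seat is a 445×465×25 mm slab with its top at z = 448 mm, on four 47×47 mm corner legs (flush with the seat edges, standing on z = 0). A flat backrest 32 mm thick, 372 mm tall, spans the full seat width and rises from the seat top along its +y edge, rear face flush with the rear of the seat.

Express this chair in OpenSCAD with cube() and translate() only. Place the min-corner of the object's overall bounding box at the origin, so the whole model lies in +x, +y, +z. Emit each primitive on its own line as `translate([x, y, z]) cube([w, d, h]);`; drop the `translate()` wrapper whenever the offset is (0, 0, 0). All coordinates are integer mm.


translate([0, 0, 423]) cube([445, 465, 25]);
cube([47, 47, 423]);
translate([398, 0, 0]) cube([47, 47, 423]);
translate([0, 418, 0]) cube([47, 47, 423]);
translate([398, 418, 0]) cube([47, 47, 423]);
translate([0, 433, 448]) cube([445, 32, 372]);


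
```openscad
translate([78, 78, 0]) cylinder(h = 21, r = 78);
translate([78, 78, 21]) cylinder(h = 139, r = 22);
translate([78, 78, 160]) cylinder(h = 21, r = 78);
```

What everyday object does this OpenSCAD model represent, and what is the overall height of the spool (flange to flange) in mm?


A spool. The overall height is 181 mm.

Three coaxial cylinders, large–small–large — a spool. Two 21 mm flanges and a 139 mm core give 21 + 139 + 21 = 181 mm.


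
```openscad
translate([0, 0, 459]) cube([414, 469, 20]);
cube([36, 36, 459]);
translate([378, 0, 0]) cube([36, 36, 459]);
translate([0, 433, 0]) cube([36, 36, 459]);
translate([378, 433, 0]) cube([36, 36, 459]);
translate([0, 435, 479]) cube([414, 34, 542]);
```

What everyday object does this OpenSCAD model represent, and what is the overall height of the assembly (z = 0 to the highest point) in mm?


A chair. The overall height is 1021 mm.

A slab on four corner posts with a tall panel at the back — a chair. The seat slab sits at z = 459 with thickness 20, and the 542 mm backrest starts at the seat top, so the overall height is 459 + 20 + 542 = 1021 mm.


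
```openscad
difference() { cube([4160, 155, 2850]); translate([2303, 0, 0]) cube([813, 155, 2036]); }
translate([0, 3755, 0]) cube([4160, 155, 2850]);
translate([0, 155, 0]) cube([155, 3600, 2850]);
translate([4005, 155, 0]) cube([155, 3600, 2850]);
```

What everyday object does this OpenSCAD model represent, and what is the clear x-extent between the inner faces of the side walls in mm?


A single room. The interior width is 3850 mm.

Four walls enclosing a rectangle with a door in the front wall — a room. Outside width 4160 minus two 155 mm walls gives 3850 mm.


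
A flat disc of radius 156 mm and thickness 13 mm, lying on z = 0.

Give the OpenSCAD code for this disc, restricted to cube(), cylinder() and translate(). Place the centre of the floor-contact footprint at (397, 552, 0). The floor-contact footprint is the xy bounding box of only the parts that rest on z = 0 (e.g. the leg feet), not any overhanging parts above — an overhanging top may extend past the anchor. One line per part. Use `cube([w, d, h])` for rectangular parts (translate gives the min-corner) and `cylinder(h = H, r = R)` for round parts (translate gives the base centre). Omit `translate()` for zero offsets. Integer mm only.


translate([397, 552, 0]) cylinder(h = 13, r = 156);


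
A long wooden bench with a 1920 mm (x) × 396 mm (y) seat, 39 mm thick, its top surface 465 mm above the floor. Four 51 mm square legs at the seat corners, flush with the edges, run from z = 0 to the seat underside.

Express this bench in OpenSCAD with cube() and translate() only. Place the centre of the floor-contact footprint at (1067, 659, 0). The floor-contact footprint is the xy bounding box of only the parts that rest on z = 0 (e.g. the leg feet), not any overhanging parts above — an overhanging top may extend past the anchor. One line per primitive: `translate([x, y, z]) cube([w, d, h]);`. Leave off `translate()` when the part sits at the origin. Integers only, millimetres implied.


translate([107, 461, 426]) cube([1920, 396, 39]);
translate([107, 461, 0]) cube([51, 51, 426]);
translate([107, 806, 0]) cube([51, 51, 426]);
translate([1976, 461, 0]) cube([51, 51, 426]);
translate([1976, 806, 0]) cube([51, 51, 426]);


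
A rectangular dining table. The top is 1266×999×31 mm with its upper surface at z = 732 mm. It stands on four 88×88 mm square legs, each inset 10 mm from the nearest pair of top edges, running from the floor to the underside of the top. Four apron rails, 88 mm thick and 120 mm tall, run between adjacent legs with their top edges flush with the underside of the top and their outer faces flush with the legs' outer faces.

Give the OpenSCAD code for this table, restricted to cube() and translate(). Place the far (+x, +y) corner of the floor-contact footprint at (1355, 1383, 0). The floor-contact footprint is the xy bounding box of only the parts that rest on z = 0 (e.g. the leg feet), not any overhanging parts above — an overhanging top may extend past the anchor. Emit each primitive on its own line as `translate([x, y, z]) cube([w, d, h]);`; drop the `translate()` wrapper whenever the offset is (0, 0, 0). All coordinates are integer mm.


translate([99, 394, 701]) cube([1266, 999, 31]);
translate([109, 404, 0]) cube([88, 88, 701]);
translate([1267, 404, 0]) cube([88, 88, 701]);
translate([109, 1295, 0]) cube([88, 88, 701]);
translate([1267, 1295, 0]) cube([88, 88, 701]);
translate([197, 404, 581]) cube([1070, 88, 120]);
translate([197, 1295, 581]) cube([1070, 88, 120]);
translate([109, 492, 581]) cube([88, 803, 120]);
translate([1267, 492, 581]) cube([88, 803, 120]);


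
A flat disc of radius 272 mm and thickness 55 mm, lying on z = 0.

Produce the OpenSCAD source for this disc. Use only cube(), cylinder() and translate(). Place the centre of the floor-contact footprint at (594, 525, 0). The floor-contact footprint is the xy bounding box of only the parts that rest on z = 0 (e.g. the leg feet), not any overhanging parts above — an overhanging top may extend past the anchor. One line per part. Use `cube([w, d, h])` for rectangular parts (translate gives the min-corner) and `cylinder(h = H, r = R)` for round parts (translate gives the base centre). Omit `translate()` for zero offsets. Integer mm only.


translate([594, 525, 0]) cylinder(h = 55, r = 272);


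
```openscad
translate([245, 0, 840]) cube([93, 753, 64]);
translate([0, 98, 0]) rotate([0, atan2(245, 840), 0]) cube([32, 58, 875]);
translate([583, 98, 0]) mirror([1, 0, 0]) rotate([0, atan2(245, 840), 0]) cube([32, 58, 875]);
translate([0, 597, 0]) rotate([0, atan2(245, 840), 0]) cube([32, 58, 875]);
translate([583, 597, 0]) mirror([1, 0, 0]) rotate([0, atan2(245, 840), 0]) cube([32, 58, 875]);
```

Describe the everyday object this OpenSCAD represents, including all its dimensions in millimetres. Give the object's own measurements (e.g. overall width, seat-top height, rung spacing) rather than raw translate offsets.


A sawhorse. A 93×753×64 mm beam (x, y, z) sits on two A-frame leg pairs. Each pair is two raked legs of 32×58 mm section (58 mm along y) splaying symmetrically in x. Each leg rises 840 mm vertically over 245 mm of horizontal reach and is 875 mm long along its own axis. Every leg's outer bottom edge rests on the floor and its outer top edge meets a bottom edge of the beam — the left legs (tilting toward +x) meet the beam's −x bottom edge, the right legs (their mirror images, tilting toward −x) meet its +x bottom edge — so the leg tops tuck under the beam, the beam's underside is 840 mm above the floor, and the feet are 583 mm apart outside-to-outside with the beam centred between them. The two leg pairs are set in 98 mm from either end of the beam.


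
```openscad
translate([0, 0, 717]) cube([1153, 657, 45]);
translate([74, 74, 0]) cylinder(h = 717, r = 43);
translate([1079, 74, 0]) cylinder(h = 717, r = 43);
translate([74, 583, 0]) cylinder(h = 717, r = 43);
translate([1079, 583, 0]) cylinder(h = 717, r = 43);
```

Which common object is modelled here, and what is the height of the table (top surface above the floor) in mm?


A table. The table height is 762 mm.

A 1153×657×45 slab sits at z = 717 on four Ø86 mm round legs — a table. The top surface is at 717 + 45 = 762 mm.


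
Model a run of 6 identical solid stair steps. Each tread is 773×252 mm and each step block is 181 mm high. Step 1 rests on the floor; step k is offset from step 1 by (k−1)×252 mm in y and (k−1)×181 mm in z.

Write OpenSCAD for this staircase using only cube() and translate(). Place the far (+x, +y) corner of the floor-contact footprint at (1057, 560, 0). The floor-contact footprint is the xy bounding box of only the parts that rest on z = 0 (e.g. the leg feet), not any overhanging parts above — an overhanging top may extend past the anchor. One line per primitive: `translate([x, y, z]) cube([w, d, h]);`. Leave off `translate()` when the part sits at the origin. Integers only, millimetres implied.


translate([284, 308, 0]) cube([773, 252, 181]);
translate([284, 560, 181]) cube([773, 252, 181]);
translate([284, 812, 362]) cube([773, 252, 181]);
translate([284, 1064, 543]) cube([773, 252, 181]);
translate([284, 1316, 724]) cube([773, 252, 181]);
translate([284, 1568, 905]) cube([773, 252, 181]);


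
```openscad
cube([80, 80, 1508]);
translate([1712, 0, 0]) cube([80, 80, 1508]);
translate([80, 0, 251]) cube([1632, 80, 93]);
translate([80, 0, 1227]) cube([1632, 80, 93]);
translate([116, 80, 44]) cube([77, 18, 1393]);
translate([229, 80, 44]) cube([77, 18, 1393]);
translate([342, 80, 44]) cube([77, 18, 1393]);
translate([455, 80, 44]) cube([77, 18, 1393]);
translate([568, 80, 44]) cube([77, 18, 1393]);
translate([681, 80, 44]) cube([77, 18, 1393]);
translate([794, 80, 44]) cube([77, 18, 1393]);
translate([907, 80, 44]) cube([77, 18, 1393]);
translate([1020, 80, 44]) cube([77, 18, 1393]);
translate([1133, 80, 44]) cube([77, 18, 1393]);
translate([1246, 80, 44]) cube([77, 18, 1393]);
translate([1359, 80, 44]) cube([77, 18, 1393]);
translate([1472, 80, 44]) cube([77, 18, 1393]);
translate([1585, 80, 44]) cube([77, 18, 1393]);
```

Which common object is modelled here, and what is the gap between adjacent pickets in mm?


A fence section. The picket gap is 36 mm.

Two posts, two rails, 14 pickets — a fence section. Span 1632 mm holds 14 pickets of 77 mm with 15 equal gaps: ⌊(1632 − 14·77) / 15⌋ = 36 mm.


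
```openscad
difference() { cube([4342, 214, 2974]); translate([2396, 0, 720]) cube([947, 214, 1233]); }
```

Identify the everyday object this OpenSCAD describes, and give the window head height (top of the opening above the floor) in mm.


A wall with a window opening. The window head height is 1953 mm.

A wall with a rectangular opening subtracted — a window. Sill at z = 720, opening 1233 mm tall, so the head is at 720 + 1233 = 1953 mm.


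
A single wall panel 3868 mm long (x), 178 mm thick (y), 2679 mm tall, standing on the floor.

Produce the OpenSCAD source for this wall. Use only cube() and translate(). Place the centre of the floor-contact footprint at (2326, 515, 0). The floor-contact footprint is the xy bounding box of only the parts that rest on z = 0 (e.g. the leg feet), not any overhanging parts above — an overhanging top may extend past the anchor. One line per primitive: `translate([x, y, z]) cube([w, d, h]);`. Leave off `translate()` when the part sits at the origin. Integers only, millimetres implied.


translate([392, 426, 0]) cube([3868, 178, 2679]);


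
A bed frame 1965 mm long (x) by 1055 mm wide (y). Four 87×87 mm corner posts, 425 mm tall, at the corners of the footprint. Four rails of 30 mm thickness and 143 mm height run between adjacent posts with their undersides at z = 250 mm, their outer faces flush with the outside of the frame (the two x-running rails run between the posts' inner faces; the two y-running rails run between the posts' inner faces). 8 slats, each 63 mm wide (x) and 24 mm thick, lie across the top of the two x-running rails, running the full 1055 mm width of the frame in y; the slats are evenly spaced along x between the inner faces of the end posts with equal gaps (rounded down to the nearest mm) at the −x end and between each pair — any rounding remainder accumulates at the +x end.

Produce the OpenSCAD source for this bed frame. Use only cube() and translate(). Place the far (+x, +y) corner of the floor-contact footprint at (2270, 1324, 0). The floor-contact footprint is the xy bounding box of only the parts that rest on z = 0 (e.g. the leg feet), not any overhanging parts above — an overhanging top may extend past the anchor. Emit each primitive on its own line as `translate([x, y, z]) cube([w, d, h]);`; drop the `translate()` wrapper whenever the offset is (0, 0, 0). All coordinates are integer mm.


translate([305, 269, 0]) cube([87, 87, 425]);
translate([305, 1237, 0]) cube([87, 87, 425]);
translate([2183, 269, 0]) cube([87, 87, 425]);
translate([2183, 1237, 0]) cube([87, 87, 425]);
translate([392, 269, 250]) cube([1791, 30, 143]);
translate([392, 1294, 250]) cube([1791, 30, 143]);
translate([305, 356, 250]) cube([30, 881, 143]);
translate([2240, 356, 250]) cube([30, 881, 143]);
translate([535, 269, 393]) cube([63, 1055, 24]);
translate([741, 269, 393]) cube([63, 1055, 24]);
translate([947, 269, 393]) cube([63, 1055, 24]);
translate([1153, 269, 393]) cube([63, 1055, 24]);
translate([1359, 269, 393]) cube([63, 1055, 24]);
translate([1565, 269, 393]) cube([63, 1055, 24]);
translate([1771, 269, 393]) cube([63, 1055, 24]);
translate([1977, 269, 393]) cube([63, 1055, 24]);
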